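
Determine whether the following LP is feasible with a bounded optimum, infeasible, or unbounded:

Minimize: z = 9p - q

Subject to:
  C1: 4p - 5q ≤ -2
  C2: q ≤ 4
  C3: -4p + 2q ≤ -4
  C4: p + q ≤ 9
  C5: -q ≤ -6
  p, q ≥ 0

Infeasible (no feasible solution exists)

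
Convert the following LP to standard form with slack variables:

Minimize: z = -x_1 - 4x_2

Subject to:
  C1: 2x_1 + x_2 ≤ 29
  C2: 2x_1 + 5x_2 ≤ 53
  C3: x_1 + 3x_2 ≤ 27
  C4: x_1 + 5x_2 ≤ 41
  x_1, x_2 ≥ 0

min z = -x_1 - 4x_2

s.t.
  2x_1 + x_2 + s1 = 29
  2x_1 + 5x_2 + s2 = 53
  x_1 + 3x_2 + s3 = 27
  x_1 + 5x_2 + s4 = 41
  x_1, x_2, s1, s2, s3, s4 ≥ 0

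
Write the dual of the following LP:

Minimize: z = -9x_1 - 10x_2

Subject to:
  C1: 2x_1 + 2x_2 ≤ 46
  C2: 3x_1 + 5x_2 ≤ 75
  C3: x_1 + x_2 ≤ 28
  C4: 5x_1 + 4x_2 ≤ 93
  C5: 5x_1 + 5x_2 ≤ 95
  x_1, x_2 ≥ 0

Primal min cᵀx s.t. Ax ≤ b, x ≥ 0  →  Dual max −bᵀy s.t. Aᵀy ≥ −c, y ≥ 0.

Maximize: z = -46y1 - 75y2 - 28y3 - 93y4 - 95y5

Subject to:
  2y1 + 3y2 + y3 + 5y4 + 5y5 ≥ 9
  2y1 + 5y2 + y3 + 4y4 + 5y5 ≥ 10
  y1, y2, y3, y4, y5 ≥ 0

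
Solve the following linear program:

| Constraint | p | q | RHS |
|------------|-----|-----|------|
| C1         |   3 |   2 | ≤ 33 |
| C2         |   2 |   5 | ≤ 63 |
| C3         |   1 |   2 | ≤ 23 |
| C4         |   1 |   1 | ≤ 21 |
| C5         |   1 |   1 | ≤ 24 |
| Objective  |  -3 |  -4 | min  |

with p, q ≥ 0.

Evaluate the objective at each vertex of the feasible region:
  z(0, 0) = 0
  z(11, 0) = -33
  z(5, 9) = -51  ←
  z(0, 11.5) = -46
The minimum is at p = 5, q = 9.

p = 5, q = 9, z = -51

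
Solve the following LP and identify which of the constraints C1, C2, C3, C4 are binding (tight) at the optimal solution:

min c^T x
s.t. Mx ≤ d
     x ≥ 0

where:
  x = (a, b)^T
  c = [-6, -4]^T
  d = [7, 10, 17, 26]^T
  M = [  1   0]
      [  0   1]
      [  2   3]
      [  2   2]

At a = 7, b = 1, compute slack b - a·x for each constraint:
  C1: 7 − 7 = 0  (binding)
  C2: 10 − 1 = 9  (slack)
  C3: 17 − 17 = 0  (binding)
  C4: 26 − 16 = 10  (slack)

Optimal: a = 7, b = 1
Binding: C1, C3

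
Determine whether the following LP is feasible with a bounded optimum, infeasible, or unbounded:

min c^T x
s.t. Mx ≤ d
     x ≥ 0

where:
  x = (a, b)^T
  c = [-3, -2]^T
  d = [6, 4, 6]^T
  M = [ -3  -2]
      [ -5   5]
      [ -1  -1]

Unbounded (objective can decrease without bound)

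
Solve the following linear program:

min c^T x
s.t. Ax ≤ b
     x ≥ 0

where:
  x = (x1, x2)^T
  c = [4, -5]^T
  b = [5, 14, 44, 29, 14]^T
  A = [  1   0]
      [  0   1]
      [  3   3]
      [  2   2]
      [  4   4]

Evaluate the objective at each vertex of the feasible region:
  z(0, 0) = 0
  z(3.5, 0) = 14
  z(0, 3.5) = -17.5  ←
The minimum is at x1 = 0, x2 = 3.5.

x1 = 0, x2 = 3.5, z = -17.5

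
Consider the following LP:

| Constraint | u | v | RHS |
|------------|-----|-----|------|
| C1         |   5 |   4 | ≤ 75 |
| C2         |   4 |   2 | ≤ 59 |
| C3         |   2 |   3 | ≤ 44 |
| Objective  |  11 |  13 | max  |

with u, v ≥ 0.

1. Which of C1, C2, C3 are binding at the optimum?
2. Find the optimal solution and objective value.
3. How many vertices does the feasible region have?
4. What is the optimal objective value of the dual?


1. C1, C3
2. u = 7, v = 10, z = 207
3. 5
4. 207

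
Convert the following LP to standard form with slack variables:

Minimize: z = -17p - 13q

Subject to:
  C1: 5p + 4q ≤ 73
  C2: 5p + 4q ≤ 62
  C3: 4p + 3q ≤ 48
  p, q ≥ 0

min z = -17p - 13q

s.t.
  5p + 4q + s1 = 73
  5p + 4q + s2 = 62
  4p + 3q + s3 = 48
  p, q, s1, s2, s3 ≥ 0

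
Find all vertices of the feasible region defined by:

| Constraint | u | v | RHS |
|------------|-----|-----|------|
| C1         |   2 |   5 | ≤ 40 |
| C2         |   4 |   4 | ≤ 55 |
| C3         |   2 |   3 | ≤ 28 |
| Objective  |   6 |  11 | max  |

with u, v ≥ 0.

(0, 0), (13.75, 0), (13.25, 0.5), (5, 6), (0, 8)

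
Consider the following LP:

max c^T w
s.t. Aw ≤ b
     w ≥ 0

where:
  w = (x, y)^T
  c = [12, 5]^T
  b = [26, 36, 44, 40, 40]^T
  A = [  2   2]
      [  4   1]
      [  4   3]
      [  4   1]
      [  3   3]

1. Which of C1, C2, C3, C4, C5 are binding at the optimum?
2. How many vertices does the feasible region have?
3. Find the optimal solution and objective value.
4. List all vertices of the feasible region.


1. C2, C3
2. 5
3. x = 8, y = 4, z = 116
4. (0, 0), (9, 0), (8, 4), (5, 8), (0, 13)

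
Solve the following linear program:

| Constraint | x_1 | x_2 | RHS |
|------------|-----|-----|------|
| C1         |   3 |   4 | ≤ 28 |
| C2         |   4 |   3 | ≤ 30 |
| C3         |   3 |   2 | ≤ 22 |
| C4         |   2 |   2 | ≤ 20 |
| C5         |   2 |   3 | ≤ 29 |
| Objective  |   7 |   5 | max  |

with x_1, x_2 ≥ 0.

Evaluate the objective at each vertex of the feasible region:
  z(0, 0) = 0
  z(7.333, 0) = 51.33
  z(6, 2) = 52  ←
  z(5.143, 3.143) = 51.71
  z(0, 7) = 35
The maximum is at x_1 = 6, x_2 = 2.

x_1 = 6, x_2 = 2, z = 52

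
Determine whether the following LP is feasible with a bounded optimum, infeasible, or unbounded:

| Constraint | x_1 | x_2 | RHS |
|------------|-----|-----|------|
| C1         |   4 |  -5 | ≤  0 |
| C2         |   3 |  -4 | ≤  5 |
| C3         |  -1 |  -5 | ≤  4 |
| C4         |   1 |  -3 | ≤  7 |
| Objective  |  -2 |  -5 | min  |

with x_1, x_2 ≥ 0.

Unbounded (objective can decrease without bound)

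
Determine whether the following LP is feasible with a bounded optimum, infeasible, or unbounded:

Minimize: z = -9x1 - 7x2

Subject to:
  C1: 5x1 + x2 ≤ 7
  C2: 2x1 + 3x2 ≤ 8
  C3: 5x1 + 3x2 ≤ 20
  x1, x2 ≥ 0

Feasible with a bounded optimal solution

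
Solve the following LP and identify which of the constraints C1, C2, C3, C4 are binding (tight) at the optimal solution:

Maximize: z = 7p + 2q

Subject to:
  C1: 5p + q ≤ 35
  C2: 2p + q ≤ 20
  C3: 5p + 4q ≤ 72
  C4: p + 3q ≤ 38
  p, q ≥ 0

At p = 5, q = 10, compute slack b - a·x for each constraint:
  C1: 35 − 35 = 0  (binding)
  C2: 20 − 20 = 0  (binding)
  C3: 72 − 65 = 7  (slack)
  C4: 38 − 35 = 3  (slack)

Optimal: p = 5, q = 10
Binding: C1, C2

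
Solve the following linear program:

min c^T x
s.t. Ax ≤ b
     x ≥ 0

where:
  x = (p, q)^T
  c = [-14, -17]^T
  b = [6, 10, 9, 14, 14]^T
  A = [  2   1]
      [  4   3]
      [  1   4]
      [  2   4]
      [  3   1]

Evaluate the objective at each vertex of the feasible region:
  z(0, 0) = 0
  z(2.5, 0) = -35
  z(1, 2) = -48  ←
  z(0, 2.25) = -38.25
The minimum is at p = 1, q = 2.

p = 1, q = 2, z = -48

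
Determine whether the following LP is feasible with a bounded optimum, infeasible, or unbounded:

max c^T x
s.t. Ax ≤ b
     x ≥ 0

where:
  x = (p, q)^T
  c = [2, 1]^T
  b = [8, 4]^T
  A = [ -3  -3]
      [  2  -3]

Unbounded (objective can increase without bound)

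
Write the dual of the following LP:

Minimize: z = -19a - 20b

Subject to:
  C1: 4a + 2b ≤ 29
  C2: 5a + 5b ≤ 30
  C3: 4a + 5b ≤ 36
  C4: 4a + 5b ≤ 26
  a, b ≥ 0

Primal min cᵀx s.t. Ax ≤ b, x ≥ 0  →  Dual max −bᵀy s.t. Aᵀy ≥ −c, y ≥ 0.

Maximize: z = -29y1 - 30y2 - 36y3 - 26y4

Subject to:
  4y1 + 5y2 + 4y3 + 4y4 ≥ 19
  2y1 + 5y2 + 5y3 + 5y4 ≥ 20
  y1, y2, y3, y4 ≥ 0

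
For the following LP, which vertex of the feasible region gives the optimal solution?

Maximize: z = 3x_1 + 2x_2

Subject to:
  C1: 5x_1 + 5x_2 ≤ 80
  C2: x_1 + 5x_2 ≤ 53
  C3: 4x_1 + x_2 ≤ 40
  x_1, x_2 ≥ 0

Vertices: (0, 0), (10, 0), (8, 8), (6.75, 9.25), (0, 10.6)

Evaluate the objective at each vertex of the feasible region:
  z(0, 0) = 0
  z(10, 0) = 30
  z(8, 8) = 40  ←
  z(6.75, 9.25) = 38.75
  z(0, 10.6) = 21.2
The maximum is at x_1 = 8, x_2 = 8.

(8, 8)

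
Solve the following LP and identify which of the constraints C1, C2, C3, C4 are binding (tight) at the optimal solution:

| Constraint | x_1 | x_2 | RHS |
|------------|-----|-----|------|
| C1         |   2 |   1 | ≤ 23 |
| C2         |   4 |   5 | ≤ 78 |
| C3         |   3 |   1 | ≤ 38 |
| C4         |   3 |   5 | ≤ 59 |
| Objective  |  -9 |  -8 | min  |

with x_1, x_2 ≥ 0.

At x_1 = 8, x_2 = 7, compute slack b - a·x for each constraint:
  C1: 23 − 23 = 0  (binding)
  C2: 78 − 67 = 11  (slack)
  C3: 38 − 31 = 7  (slack)
  C4: 59 − 59 = 0  (binding)

Optimal: x_1 = 8, x_2 = 7
Binding: C1, C4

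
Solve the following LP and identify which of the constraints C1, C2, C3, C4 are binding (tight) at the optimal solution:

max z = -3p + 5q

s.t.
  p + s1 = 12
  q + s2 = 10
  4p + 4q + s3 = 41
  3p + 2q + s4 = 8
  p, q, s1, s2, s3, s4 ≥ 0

At p = 0, q = 4, compute slack b - a·x for each constraint:
  C1: 12 − 0 = 12  (slack)
  C2: 10 − 4 = 6  (slack)
  C3: 41 − 16 = 25  (slack)
  C4: 8 − 8 = 0  (binding)

Optimal: p = 0, q = 4
Binding: C4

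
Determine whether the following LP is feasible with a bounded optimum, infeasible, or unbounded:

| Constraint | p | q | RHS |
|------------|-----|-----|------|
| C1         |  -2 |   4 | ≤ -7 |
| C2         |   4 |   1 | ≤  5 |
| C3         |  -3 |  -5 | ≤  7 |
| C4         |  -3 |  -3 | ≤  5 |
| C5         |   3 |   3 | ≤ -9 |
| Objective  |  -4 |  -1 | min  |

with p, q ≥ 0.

Infeasible (no feasible solution exists)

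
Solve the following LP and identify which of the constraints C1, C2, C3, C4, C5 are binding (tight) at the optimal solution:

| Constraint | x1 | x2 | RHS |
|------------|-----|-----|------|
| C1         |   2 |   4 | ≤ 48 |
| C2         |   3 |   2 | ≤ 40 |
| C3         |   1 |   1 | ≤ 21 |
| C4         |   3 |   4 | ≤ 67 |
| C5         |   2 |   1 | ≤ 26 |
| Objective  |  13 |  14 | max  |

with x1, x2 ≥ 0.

At x1 = 8, x2 = 8, compute slack b - a·x for each constraint:
  C1: 48 − 48 = 0  (binding)
  C2: 40 − 40 = 0  (binding)
  C3: 21 − 16 = 5  (slack)
  C4: 67 − 56 = 11  (slack)
  C5: 26 − 24 = 2  (slack)

Optimal: x1 = 8, x2 = 8
Binding: C1, C2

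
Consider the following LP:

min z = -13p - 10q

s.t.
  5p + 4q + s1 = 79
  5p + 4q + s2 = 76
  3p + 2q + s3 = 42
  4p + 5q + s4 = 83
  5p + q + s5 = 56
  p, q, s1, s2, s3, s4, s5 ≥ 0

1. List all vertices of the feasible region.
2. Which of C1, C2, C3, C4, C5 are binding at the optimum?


1. (0, 0), (11.2, 0), (10, 6), (8, 9), (5.333, 12.33), (0, 16.6)
2. C2, C3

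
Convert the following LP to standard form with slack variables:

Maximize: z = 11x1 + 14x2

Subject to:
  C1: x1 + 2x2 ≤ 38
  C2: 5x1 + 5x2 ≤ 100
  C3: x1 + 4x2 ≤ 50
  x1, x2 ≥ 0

max z = 11x1 + 14x2

s.t.
  x1 + 2x2 + s1 = 38
  5x1 + 5x2 + s2 = 100
  x1 + 4x2 + s3 = 50
  x1, x2, s1, s2, s3 ≥ 0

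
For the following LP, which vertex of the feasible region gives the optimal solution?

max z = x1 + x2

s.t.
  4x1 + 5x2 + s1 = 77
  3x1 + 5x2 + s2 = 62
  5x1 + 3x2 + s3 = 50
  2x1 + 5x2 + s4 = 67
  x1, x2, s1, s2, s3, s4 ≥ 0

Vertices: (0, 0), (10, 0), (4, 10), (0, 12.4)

Evaluate the objective at each vertex of the feasible region:
  z(0, 0) = 0
  z(10, 0) = 10
  z(4, 10) = 14  ←
  z(0, 12.4) = 12.4
The maximum is at x1 = 4, x2 = 10.

(4, 10)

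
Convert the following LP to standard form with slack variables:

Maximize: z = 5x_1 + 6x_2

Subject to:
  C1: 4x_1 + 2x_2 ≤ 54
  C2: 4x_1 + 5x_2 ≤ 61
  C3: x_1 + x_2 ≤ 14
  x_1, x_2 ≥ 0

max z = 5x_1 + 6x_2

s.t.
  4x_1 + 2x_2 + s1 = 54
  4x_1 + 5x_2 + s2 = 61
  x_1 + x_2 + s3 = 14
  x_1, x_2, s1, s2, s3 ≥ 0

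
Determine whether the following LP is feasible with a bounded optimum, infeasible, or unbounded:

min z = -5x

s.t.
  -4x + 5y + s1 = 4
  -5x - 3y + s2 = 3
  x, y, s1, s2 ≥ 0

Unbounded (objective can decrease without bound)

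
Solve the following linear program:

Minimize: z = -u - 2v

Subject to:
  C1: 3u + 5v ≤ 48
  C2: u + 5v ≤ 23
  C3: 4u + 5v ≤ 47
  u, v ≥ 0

Evaluate the objective at each vertex of the feasible region:
  z(0, 0) = 0
  z(11.75, 0) = -11.75
  z(8, 3) = -14  ←
  z(0, 4.6) = -9.2
The minimum is at u = 8, v = 3.

u = 8, v = 3, z = -14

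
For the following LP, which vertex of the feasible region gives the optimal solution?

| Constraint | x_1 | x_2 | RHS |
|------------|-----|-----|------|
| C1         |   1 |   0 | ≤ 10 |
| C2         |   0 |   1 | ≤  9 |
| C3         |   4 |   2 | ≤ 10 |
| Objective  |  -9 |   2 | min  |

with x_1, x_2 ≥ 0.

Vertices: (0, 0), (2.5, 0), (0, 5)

Evaluate the objective at each vertex of the feasible region:
  z(0, 0) = 0
  z(2.5, 0) = -22.5  ←
  z(0, 5) = 10
The minimum is at x_1 = 2.5, x_2 = 0.

(2.5, 0)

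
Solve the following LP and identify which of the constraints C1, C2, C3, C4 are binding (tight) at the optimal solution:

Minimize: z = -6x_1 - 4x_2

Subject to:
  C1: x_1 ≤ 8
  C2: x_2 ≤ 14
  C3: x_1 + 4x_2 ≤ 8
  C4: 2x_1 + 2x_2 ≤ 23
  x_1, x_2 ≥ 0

At x_1 = 8, x_2 = 0, compute slack b - a·x for each constraint:
  C1: 8 − 8 = 0  (binding)
  C2: 14 − 0 = 14  (slack)
  C3: 8 − 8 = 0  (binding)
  C4: 23 − 16 = 7  (slack)

Optimal: x_1 = 8, x_2 = 0
Binding: C1, C3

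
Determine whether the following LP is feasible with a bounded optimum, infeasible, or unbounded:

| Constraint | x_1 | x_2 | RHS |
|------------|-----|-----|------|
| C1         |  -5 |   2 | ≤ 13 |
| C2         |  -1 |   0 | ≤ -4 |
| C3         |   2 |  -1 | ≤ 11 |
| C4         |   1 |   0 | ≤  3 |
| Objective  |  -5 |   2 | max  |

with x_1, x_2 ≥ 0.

Infeasible (no feasible solution exists)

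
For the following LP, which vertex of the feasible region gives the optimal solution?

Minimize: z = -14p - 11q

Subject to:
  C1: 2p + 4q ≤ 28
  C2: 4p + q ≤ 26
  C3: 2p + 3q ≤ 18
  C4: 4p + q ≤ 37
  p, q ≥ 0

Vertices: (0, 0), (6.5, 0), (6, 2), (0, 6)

Evaluate the objective at each vertex of the feasible region:
  z(0, 0) = 0
  z(6.5, 0) = -91
  z(6, 2) = -106  ←
  z(0, 6) = -66
The minimum is at p = 6, q = 2.

(6, 2)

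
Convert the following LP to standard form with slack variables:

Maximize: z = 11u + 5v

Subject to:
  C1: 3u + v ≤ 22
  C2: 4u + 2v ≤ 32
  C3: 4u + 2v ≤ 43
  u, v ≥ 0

max z = 11u + 5v

s.t.
  3u + v + s1 = 22
  4u + 2v + s2 = 32
  4u + 2v + s3 = 43
  u, v, s1, s2, s3 ≥ 0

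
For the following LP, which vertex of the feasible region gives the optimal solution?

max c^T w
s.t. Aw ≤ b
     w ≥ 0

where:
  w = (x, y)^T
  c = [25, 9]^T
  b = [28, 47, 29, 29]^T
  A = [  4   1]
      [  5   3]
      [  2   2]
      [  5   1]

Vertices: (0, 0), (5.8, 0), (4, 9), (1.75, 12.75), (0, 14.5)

Evaluate the objective at each vertex of the feasible region:
  z(0, 0) = 0
  z(5.8, 0) = 145
  z(4, 9) = 181  ←
  z(1.75, 12.75) = 158.5
  z(0, 14.5) = 130.5
The maximum is at x = 4, y = 9.

(4, 9)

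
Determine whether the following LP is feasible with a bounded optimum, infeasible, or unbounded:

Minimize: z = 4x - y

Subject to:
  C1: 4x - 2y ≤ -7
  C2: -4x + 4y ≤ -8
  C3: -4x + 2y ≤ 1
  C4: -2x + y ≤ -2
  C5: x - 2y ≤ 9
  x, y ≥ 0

Infeasible (no feasible solution exists)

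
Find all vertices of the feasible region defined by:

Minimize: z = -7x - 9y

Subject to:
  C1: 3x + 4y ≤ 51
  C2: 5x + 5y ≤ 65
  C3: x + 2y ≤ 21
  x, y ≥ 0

(0, 0), (13, 0), (5, 8), (0, 10.5)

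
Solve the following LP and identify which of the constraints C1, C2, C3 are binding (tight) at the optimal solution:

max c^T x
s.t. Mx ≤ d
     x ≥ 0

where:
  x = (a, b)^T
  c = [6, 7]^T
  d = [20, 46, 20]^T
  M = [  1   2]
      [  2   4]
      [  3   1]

At a = 4, b = 8, compute slack b - a·x for each constraint:
  C1: 20 − 20 = 0  (binding)
  C2: 46 − 40 = 6  (slack)
  C3: 20 − 20 = 0  (binding)

Optimal: a = 4, b = 8
Binding: C1, C3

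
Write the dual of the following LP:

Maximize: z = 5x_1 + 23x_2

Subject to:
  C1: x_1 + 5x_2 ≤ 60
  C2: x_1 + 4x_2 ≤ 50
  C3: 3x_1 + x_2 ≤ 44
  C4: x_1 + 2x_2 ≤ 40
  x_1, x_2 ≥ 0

Primal max cᵀx s.t. Ax ≤ b, x ≥ 0  →  Dual min bᵀy s.t. Aᵀy ≥ c, y ≥ 0.

Minimize: z = 60y1 + 50y2 + 44y3 + 40y4

Subject to:
  y1 + y2 + 3y3 + y4 ≥ 5
  5y1 + 4y2 + y3 + 2y4 ≥ 23
  y1, y2, y3, y4 ≥ 0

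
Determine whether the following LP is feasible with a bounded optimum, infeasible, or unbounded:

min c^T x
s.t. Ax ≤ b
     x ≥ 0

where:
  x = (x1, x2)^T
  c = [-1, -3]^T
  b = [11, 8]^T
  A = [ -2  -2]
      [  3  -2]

Unbounded (objective can decrease without bound)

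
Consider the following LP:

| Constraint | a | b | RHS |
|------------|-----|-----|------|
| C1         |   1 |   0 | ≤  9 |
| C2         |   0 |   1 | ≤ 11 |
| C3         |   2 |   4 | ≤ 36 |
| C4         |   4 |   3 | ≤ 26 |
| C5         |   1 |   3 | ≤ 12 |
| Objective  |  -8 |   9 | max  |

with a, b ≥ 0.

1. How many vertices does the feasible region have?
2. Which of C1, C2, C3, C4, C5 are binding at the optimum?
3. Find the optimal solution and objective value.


1. 4
2. C5
3. a = 0, b = 4, z = 36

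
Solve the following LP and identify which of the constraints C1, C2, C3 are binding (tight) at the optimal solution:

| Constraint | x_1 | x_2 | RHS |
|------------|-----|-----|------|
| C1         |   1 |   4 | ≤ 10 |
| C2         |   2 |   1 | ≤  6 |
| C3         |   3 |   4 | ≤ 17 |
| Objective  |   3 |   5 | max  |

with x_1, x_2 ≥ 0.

At x_1 = 2, x_2 = 2, compute slack b - a·x for each constraint:
  C1: 10 − 10 = 0  (binding)
  C2: 6 − 6 = 0  (binding)
  C3: 17 − 14 = 3  (slack)

Optimal: x_1 = 2, x_2 = 2
Binding: C1, C2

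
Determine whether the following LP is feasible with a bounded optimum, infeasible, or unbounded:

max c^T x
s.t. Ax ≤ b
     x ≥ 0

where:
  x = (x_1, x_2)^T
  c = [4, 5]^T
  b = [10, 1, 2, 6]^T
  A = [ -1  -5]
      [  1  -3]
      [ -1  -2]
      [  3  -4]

Unbounded (objective can increase without bound)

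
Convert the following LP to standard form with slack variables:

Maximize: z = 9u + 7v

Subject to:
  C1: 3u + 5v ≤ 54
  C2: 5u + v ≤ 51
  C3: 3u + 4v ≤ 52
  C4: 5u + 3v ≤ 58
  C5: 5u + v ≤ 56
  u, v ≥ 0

max z = 9u + 7v

s.t.
  3u + 5v + s1 = 54
  5u + v + s2 = 51
  3u + 4v + s3 = 52
  5u + 3v + s4 = 58
  5u + v + s5 = 56
  u, v, s1, s2, s3, s4, s5 ≥ 0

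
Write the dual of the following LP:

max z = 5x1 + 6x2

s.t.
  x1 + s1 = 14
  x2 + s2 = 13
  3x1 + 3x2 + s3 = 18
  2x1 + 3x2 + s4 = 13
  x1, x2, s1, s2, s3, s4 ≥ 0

Primal max cᵀx s.t. Ax ≤ b, x ≥ 0  →  Dual min bᵀy s.t. Aᵀy ≥ c, y ≥ 0.

Minimize: z = 14y1 + 13y2 + 18y3 + 13y4

Subject to:
  y1 + 3y3 + 2y4 ≥ 5
  y2 + 3y3 + 3y4 ≥ 6
  y1, y2, y3, y4 ≥ 0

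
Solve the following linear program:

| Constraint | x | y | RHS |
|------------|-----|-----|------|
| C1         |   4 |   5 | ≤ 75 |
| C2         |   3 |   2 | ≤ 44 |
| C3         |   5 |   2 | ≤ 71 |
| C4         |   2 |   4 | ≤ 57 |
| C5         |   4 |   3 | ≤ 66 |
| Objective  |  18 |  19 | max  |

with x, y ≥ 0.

Evaluate the objective at each vertex of the feasible region:
  z(0, 0) = 0
  z(14.2, 0) = 255.6
  z(13.5, 1.75) = 276.2
  z(10, 7) = 313  ←
  z(2.5, 13) = 292
  z(0, 14.25) = 270.8
The maximum is at x = 10, y = 7.

x = 10, y = 7, z = 313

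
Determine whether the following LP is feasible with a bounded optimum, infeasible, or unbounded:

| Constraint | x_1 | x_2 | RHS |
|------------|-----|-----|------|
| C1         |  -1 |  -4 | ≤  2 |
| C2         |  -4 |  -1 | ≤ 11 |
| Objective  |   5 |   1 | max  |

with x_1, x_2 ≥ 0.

Unbounded (objective can increase without bound)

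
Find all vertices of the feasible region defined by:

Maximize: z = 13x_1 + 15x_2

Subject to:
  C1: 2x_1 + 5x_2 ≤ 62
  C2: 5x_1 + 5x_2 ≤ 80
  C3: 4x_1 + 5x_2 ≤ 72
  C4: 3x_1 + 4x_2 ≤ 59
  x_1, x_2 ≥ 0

(0, 0), (16, 0), (8, 8), (5, 10.4), (0, 12.4)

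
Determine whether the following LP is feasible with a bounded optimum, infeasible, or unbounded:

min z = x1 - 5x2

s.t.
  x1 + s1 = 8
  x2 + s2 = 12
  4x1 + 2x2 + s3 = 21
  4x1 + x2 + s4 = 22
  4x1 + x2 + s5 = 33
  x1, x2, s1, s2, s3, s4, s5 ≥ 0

Feasible with a bounded optimal solution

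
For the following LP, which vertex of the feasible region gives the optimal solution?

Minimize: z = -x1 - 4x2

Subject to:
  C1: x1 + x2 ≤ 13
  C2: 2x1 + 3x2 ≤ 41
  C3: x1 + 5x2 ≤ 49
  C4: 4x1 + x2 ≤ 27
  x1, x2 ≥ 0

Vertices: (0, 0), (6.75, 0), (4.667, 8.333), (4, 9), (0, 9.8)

Evaluate the objective at each vertex of the feasible region:
  z(0, 0) = 0
  z(6.75, 0) = -6.75
  z(4.667, 8.333) = -38
  z(4, 9) = -40  ←
  z(0, 9.8) = -39.2
The minimum is at x1 = 4, x2 = 9.

(4, 9)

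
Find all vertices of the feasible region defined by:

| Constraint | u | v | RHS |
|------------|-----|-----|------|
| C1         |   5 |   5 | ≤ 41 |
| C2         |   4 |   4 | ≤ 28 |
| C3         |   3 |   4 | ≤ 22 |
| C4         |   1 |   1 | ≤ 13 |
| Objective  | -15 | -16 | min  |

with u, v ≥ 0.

(0, 0), (7, 0), (6, 1), (0, 5.5)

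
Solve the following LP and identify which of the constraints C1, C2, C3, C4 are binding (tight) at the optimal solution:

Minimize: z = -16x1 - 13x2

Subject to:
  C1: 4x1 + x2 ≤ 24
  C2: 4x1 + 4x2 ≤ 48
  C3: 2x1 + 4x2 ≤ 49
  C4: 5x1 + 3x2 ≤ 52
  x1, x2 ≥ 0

At x1 = 4, x2 = 8, compute slack b - a·x for each constraint:
  C1: 24 − 24 = 0  (binding)
  C2: 48 − 48 = 0  (binding)
  C3: 49 − 40 = 9  (slack)
  C4: 52 − 44 = 8  (slack)

Optimal: x1 = 4, x2 = 8
Binding: C1, C2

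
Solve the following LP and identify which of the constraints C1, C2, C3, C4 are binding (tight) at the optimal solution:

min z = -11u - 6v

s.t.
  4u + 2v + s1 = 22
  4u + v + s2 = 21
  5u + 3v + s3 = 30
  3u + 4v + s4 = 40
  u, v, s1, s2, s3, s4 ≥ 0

At u = 3, v = 5, compute slack b - a·x for each constraint:
  C1: 22 − 22 = 0  (binding)
  C2: 21 − 17 = 4  (slack)
  C3: 30 − 30 = 0  (binding)
  C4: 40 − 29 = 11  (slack)

Optimal: u = 3, v = 5
Binding: C1, C3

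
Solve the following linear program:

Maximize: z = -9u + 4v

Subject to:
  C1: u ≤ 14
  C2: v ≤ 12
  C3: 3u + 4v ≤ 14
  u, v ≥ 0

Evaluate the objective at each vertex of the feasible region:
  z(0, 0) = 0
  z(4.667, 0) = -42
  z(0, 3.5) = 14  ←
The maximum is at u = 0, v = 3.5.

u = 0, v = 3.5, z = 14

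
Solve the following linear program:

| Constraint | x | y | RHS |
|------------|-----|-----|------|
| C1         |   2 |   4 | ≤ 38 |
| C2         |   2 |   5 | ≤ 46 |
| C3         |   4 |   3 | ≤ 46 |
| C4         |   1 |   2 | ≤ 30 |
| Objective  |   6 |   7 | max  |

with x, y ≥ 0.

Evaluate the objective at each vertex of the feasible region:
  z(0, 0) = 0
  z(11.5, 0) = 69
  z(7, 6) = 84  ←
  z(3, 8) = 74
  z(0, 9.2) = 64.4
The maximum is at x = 7, y = 6.

x = 7, y = 6, z = 84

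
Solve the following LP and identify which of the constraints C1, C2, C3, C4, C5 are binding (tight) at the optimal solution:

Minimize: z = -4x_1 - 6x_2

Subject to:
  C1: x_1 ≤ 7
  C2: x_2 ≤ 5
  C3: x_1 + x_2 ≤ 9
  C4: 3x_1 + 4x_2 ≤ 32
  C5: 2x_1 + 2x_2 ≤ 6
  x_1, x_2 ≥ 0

At x_1 = 0, x_2 = 3, compute slack b - a·x for each constraint:
  C1: 7 − 0 = 7  (slack)
  C2: 5 − 3 = 2  (slack)
  C3: 9 − 3 = 6  (slack)
  C4: 32 − 12 = 20  (slack)
  C5: 6 − 6 = 0  (binding)

Optimal: x_1 = 0, x_2 = 3
Binding: C5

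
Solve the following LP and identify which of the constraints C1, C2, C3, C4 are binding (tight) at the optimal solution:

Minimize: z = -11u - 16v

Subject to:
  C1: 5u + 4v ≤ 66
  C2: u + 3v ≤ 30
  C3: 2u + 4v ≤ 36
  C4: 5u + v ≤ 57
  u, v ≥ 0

At u = 10, v = 4, compute slack b - a·x for each constraint:
  C1: 66 − 66 = 0  (binding)
  C2: 30 − 22 = 8  (slack)
  C3: 36 − 36 = 0  (binding)
  C4: 57 − 54 = 3  (slack)

Optimal: u = 10, v = 4
Binding: C1, C3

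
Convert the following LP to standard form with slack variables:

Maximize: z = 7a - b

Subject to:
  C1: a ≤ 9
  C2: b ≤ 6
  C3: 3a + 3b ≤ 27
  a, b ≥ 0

max z = 7a - b

s.t.
  a + s1 = 9
  b + s2 = 6
  3a + 3b + s3 = 27
  a, b, s1, s2, s3 ≥ 0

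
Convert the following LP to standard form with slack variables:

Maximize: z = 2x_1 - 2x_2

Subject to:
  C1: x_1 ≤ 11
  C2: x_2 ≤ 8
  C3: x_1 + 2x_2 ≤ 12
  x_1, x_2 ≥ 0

max z = 2x_1 - 2x_2

s.t.
  x_1 + s1 = 11
  x_2 + s2 = 8
  x_1 + 2x_2 + s3 = 12
  x_1, x_2, s1, s2, s3 ≥ 0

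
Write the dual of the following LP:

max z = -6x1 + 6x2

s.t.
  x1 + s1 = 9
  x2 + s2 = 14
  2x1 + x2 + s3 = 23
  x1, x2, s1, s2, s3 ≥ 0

Primal max cᵀx s.t. Ax ≤ b, x ≥ 0  →  Dual min bᵀy s.t. Aᵀy ≥ c, y ≥ 0.

Minimize: z = 9y1 + 14y2 + 23y3

Subject to:
  y1 + 2y3 ≥ -6
  y2 + y3 ≥ 6
  y1, y2, y3 ≥ 0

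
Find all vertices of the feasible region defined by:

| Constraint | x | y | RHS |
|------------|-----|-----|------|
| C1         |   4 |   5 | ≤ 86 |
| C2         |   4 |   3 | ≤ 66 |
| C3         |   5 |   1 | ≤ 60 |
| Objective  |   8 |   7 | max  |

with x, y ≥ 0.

(0, 0), (12, 0), (10.36, 8.182), (9, 10), (0, 17.2)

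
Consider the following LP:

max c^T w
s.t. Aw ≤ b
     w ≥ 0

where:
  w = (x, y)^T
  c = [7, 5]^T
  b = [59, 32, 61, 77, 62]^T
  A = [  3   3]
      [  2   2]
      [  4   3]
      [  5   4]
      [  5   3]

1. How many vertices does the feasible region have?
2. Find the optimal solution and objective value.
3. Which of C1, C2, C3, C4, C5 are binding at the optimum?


1. 4
2. x = 7, y = 9, z = 94
3. C2, C5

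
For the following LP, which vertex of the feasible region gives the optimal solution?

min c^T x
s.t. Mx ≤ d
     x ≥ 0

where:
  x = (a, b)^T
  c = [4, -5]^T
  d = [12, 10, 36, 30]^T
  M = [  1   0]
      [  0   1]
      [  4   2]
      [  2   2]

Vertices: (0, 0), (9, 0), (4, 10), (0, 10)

Evaluate the objective at each vertex of the feasible region:
  z(0, 0) = 0
  z(9, 0) = 36
  z(4, 10) = -34
  z(0, 10) = -50  ←
The minimum is at a = 0, b = 10.

(0, 10)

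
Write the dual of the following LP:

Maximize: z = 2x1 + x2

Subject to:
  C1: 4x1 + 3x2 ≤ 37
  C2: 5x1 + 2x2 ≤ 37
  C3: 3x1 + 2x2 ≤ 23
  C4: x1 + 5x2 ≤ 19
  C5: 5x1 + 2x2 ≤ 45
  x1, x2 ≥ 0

Primal max cᵀx s.t. Ax ≤ b, x ≥ 0  →  Dual min bᵀy s.t. Aᵀy ≥ c, y ≥ 0.

Minimize: z = 37y1 + 37y2 + 23y3 + 19y4 + 45y5

Subject to:
  4y1 + 5y2 + 3y3 + y4 + 5y5 ≥ 2
  3y1 + 2y2 + 2y3 + 5y4 + 2y5 ≥ 1
  y1, y2, y3, y4, y5 ≥ 0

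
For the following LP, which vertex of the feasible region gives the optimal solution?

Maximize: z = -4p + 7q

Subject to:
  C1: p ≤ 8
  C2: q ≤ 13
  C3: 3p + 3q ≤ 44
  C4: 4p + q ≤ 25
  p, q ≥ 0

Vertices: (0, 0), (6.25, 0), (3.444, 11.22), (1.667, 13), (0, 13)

Evaluate the objective at each vertex of the feasible region:
  z(0, 0) = 0
  z(6.25, 0) = -25
  z(3.444, 11.22) = 64.78
  z(1.667, 13) = 84.33
  z(0, 13) = 91  ←
The maximum is at p = 0, q = 13.

(0, 13)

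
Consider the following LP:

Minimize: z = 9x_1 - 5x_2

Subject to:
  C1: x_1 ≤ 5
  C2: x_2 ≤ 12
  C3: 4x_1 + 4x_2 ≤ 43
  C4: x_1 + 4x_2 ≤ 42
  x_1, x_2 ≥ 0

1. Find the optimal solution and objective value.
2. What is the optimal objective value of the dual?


1. x_1 = 0, x_2 = 10.5, z = -52.5
2. -52.5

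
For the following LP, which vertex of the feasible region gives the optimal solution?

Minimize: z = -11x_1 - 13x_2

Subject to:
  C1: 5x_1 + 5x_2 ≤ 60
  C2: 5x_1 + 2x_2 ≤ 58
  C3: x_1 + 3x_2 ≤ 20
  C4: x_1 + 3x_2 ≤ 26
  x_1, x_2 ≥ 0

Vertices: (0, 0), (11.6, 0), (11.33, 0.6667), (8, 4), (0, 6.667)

Evaluate the objective at each vertex of the feasible region:
  z(0, 0) = 0
  z(11.6, 0) = -127.6
  z(11.33, 0.6667) = -133.3
  z(8, 4) = -140  ←
  z(0, 6.667) = -86.67
The minimum is at x_1 = 8, x_2 = 4.

(8, 4)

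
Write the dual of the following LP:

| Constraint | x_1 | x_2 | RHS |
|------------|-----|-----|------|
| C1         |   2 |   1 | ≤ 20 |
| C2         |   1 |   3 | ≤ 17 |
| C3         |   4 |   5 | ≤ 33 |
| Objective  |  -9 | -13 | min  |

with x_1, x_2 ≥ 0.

Primal min cᵀx s.t. Ax ≤ b, x ≥ 0  →  Dual max −bᵀy s.t. Aᵀy ≥ −c, y ≥ 0.

Maximize: z = -20y1 - 17y2 - 33y3

Subject to:
  2y1 + y2 + 4y3 ≥ 9
  y1 + 3y2 + 5y3 ≥ 13
  y1, y2, y3 ≥ 0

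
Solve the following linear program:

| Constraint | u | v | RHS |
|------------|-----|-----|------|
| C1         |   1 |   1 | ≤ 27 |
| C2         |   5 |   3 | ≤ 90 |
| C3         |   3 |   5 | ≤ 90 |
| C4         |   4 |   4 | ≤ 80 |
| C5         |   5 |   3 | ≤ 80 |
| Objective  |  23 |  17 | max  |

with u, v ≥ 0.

Evaluate the objective at each vertex of the feasible region:
  z(0, 0) = 0
  z(16, 0) = 368
  z(10, 10) = 400  ←
  z(5, 15) = 370
  z(0, 18) = 306
The maximum is at u = 10, v = 10.

u = 10, v = 10, z = 400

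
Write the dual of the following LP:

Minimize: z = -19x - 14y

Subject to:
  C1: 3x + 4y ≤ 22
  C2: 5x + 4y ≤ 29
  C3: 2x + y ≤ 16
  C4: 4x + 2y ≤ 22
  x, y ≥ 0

Primal min cᵀx s.t. Ax ≤ b, x ≥ 0  →  Dual max −bᵀy s.t. Aᵀy ≥ −c, y ≥ 0.

Maximize: z = -22y1 - 29y2 - 16y3 - 22y4

Subject to:
  3y1 + 5y2 + 2y3 + 4y4 ≥ 19
  4y1 + 4y2 + y3 + 2y4 ≥ 14
  y1, y2, y3, y4 ≥ 0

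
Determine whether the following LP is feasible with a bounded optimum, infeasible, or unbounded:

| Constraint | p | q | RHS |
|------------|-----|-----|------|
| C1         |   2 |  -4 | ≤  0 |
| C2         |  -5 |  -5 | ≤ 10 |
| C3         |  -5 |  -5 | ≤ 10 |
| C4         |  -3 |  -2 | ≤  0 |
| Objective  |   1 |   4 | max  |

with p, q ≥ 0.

Unbounded (objective can increase without bound)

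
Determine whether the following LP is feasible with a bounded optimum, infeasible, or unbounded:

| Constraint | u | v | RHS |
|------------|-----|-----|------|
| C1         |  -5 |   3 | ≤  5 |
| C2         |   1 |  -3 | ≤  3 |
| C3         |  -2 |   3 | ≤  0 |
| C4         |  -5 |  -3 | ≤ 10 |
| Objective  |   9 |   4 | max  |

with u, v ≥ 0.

Unbounded (objective can increase without bound)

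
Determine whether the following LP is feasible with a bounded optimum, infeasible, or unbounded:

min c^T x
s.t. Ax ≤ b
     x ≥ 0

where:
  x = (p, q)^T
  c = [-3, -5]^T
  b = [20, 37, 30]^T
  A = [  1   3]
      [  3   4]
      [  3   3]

Feasible with a bounded optimal solution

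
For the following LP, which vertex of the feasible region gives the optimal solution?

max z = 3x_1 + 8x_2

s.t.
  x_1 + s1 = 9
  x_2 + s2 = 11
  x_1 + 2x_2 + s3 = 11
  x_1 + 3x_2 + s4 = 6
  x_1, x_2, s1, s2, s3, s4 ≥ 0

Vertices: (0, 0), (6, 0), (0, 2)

Evaluate the objective at each vertex of the feasible region:
  z(0, 0) = 0
  z(6, 0) = 18  ←
  z(0, 2) = 16
The maximum is at x_1 = 6, x_2 = 0.

(6, 0)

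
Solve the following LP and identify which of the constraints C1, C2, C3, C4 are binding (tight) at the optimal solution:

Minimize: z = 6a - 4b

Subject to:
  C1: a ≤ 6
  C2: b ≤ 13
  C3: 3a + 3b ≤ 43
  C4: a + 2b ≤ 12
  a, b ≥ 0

At a = 0, b = 6, compute slack b - a·x for each constraint:
  C1: 6 − 0 = 6  (slack)
  C2: 13 − 6 = 7  (slack)
  C3: 43 − 18 = 25  (slack)
  C4: 12 − 12 = 0  (binding)

Optimal: a = 0, b = 6
Binding: C4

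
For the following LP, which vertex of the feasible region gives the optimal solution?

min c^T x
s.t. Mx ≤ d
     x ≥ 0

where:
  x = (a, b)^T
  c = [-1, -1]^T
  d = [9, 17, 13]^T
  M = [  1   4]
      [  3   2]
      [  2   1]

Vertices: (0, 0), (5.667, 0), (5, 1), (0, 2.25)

Evaluate the objective at each vertex of the feasible region:
  z(0, 0) = 0
  z(5.667, 0) = -5.667
  z(5, 1) = -6  ←
  z(0, 2.25) = -2.25
The minimum is at a = 5, b = 1.

(5, 1)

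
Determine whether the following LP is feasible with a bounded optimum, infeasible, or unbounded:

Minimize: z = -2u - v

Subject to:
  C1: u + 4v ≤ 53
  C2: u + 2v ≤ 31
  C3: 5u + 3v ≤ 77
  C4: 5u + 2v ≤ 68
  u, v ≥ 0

Feasible with a bounded optimal solution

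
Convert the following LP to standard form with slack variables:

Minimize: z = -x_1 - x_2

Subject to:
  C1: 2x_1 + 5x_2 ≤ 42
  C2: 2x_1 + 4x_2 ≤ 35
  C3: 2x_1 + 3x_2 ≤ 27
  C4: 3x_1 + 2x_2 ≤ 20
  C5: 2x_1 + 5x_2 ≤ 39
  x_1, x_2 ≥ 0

min z = -x_1 - x_2

s.t.
  2x_1 + 5x_2 + s1 = 42
  2x_1 + 4x_2 + s2 = 35
  2x_1 + 3x_2 + s3 = 27
  3x_1 + 2x_2 + s4 = 20
  2x_1 + 5x_2 + s5 = 39
  x_1, x_2, s1, s2, s3, s4, s5 ≥ 0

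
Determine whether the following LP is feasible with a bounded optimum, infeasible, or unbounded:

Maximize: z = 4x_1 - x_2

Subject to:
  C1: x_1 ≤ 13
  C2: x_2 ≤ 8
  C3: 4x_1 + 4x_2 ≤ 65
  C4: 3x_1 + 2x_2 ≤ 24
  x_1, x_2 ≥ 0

Feasible with a bounded optimal solution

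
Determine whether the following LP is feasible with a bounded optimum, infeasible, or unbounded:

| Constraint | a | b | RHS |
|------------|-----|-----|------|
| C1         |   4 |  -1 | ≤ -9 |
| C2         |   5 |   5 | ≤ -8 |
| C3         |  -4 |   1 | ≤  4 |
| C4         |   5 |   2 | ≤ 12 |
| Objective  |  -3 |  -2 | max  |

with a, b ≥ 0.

Infeasible (no feasible solution exists)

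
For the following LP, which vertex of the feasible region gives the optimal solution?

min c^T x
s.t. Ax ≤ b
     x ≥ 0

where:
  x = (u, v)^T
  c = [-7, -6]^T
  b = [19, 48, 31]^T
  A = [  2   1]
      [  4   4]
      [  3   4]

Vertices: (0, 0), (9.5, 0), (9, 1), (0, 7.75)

Evaluate the objective at each vertex of the feasible region:
  z(0, 0) = 0
  z(9.5, 0) = -66.5
  z(9, 1) = -69  ←
  z(0, 7.75) = -46.5
The minimum is at u = 9, v = 1.

(9, 1)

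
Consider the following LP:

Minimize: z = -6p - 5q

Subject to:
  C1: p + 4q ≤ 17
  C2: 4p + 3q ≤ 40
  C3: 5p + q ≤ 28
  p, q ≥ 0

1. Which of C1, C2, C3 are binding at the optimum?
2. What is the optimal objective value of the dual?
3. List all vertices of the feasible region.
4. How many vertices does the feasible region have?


1. C1, C3
2. -45
3. (0, 0), (5.6, 0), (5, 3), (0, 4.25)
4. 4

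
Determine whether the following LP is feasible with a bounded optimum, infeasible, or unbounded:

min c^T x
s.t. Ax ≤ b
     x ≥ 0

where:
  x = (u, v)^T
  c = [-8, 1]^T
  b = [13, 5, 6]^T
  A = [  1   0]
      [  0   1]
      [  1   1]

Feasible with a bounded optimal solution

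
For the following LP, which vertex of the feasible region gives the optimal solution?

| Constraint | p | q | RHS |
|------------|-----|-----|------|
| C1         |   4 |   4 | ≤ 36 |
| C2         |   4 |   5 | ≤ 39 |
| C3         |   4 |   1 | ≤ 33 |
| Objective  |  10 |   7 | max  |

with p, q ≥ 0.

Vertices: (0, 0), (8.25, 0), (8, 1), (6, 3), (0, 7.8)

Evaluate the objective at each vertex of the feasible region:
  z(0, 0) = 0
  z(8.25, 0) = 82.5
  z(8, 1) = 87  ←
  z(6, 3) = 81
  z(0, 7.8) = 54.6
The maximum is at p = 8, q = 1.

(8, 1)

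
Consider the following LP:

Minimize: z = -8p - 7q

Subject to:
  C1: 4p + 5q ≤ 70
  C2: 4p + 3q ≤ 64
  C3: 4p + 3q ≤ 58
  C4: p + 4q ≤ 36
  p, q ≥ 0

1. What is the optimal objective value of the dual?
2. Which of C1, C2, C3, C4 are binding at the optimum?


1. -122
2. C1, C3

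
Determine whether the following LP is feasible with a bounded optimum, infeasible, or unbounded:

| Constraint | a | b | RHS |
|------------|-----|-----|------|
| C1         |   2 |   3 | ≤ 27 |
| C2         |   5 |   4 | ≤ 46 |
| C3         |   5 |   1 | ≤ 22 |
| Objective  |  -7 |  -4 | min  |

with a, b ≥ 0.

Feasible with a bounded optimal solution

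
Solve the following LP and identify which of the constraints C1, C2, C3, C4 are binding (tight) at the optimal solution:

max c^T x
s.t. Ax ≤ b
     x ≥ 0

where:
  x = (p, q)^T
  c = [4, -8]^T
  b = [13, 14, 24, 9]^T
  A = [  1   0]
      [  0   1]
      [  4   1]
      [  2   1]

At p = 4.5, q = 0, compute slack b - a·x for each constraint:
  C1: 13 − 4.5 = 8.5  (slack)
  C2: 14 − 0 = 14  (slack)
  C3: 24 − 18 = 6  (slack)
  C4: 9 − 9 = 0  (binding)

Optimal: p = 4.5, q = 0
Binding: C4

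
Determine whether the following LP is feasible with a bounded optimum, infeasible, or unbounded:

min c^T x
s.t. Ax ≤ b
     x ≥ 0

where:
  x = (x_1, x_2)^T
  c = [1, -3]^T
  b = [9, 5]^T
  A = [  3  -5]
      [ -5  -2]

Unbounded (objective can decrease without bound)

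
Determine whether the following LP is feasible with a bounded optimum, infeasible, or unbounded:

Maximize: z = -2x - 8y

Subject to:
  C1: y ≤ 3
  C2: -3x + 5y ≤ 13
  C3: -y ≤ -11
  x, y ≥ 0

Infeasible (no feasible solution exists)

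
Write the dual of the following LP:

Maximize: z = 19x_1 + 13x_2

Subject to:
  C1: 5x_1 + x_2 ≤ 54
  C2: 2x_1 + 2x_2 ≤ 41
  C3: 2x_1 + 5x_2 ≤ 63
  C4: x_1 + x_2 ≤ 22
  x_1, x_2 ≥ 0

Primal max cᵀx s.t. Ax ≤ b, x ≥ 0  →  Dual min bᵀy s.t. Aᵀy ≥ c, y ≥ 0.

Minimize: z = 54y1 + 41y2 + 63y3 + 22y4

Subject to:
  5y1 + 2y2 + 2y3 + y4 ≥ 19
  y1 + 2y2 + 5y3 + y4 ≥ 13
  y1, y2, y3, y4 ≥ 0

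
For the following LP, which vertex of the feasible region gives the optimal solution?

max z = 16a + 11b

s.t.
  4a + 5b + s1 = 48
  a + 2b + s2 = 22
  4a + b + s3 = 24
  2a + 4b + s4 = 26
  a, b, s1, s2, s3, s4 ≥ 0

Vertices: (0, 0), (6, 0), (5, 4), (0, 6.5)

Evaluate the objective at each vertex of the feasible region:
  z(0, 0) = 0
  z(6, 0) = 96
  z(5, 4) = 124  ←
  z(0, 6.5) = 71.5
The maximum is at a = 5, b = 4.

(5, 4)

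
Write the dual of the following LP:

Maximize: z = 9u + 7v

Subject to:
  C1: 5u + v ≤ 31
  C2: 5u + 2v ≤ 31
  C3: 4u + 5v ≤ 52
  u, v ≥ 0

Primal max cᵀx s.t. Ax ≤ b, x ≥ 0  →  Dual min bᵀy s.t. Aᵀy ≥ c, y ≥ 0.

Minimize: z = 31y1 + 31y2 + 52y3

Subject to:
  5y1 + 5y2 + 4y3 ≥ 9
  y1 + 2y2 + 5y3 ≥ 7
  y1, y2, y3 ≥ 0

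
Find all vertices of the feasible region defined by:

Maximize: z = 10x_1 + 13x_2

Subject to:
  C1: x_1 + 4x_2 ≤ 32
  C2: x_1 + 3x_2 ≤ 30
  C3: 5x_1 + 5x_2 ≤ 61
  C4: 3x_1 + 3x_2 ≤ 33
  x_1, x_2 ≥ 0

(0, 0), (11, 0), (4, 7), (0, 8)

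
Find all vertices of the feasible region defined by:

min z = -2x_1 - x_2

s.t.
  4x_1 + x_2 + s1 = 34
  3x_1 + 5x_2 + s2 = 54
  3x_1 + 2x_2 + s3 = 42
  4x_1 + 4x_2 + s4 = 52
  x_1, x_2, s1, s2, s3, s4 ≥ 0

(0, 0), (8.5, 0), (7, 6), (5.5, 7.5), (0, 10.8)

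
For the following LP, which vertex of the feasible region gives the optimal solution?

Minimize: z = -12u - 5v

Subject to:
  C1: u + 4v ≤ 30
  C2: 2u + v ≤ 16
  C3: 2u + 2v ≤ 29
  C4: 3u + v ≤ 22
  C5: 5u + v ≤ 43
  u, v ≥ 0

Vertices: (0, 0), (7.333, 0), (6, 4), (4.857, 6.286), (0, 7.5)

Evaluate the objective at each vertex of the feasible region:
  z(0, 0) = 0
  z(7.333, 0) = -88
  z(6, 4) = -92  ←
  z(4.857, 6.286) = -89.71
  z(0, 7.5) = -37.5
The minimum is at u = 6, v = 4.

(6, 4)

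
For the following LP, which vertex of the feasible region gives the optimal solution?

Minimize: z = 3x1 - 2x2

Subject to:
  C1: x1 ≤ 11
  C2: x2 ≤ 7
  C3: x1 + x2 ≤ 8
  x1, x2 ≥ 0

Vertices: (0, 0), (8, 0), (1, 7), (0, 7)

Evaluate the objective at each vertex of the feasible region:
  z(0, 0) = 0
  z(8, 0) = 24
  z(1, 7) = -11
  z(0, 7) = -14  ←
The minimum is at x1 = 0, x2 = 7.

(0, 7)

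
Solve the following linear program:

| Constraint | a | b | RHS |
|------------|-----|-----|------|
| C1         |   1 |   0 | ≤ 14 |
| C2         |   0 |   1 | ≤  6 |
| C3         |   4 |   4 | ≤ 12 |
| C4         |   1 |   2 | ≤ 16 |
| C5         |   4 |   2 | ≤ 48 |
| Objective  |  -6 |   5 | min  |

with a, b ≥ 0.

Evaluate the objective at each vertex of the feasible region:
  z(0, 0) = 0
  z(3, 0) = -18  ←
  z(0, 3) = 15
The minimum is at a = 3, b = 0.

a = 3, b = 0, z = -18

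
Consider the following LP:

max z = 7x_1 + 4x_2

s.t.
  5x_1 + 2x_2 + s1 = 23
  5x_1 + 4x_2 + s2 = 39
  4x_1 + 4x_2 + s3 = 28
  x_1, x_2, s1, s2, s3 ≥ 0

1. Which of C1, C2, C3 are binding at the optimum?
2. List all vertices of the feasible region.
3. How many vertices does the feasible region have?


1. C1, C3
2. (0, 0), (4.6, 0), (3, 4), (0, 7)
3. 4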